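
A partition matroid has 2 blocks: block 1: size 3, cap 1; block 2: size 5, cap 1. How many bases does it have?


A basis picks exactly ci elements from block i.
Number of bases = product of C(|Si|, ci).
= C(3,1) * C(5,1)
= 3 * 5
= 15.

15


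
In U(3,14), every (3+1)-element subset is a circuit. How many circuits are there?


In U(3,14), circuits are the (4)-element subsets.
Any set of 4 elements is dependent, and removing any one element gives
an independent set of size 3, so it is a minimal dependent set.
Number of circuits = C(14,4) = 14! / (4! * 10!) = 1001.

1001


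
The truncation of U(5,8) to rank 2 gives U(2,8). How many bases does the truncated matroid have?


Truncating U(5,8) to rank 2 gives U(2,8).
Bases of U(2,8) are all 2-element subsets of 8 elements.
Number of bases = C(8,2) = (8 * 7) / (1 * 2) = 28.

28


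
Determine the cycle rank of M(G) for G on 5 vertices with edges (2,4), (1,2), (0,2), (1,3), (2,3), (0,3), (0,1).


Cycle rank (nullity) = |E| - r(M) = |E| - (|V| - c).
|E| = 7, |V| = 5, c = 1.
Nullity = 7 - (5 - 1) = 7 - 4 = 3.

3


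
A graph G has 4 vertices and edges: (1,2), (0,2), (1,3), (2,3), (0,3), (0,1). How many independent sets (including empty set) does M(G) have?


An independent set in a graphic matroid is an acyclic edge subset.
G has 4 vertices and 6 edges.
Enumerate all 2^6 = 64 subsets, checking for acyclicity.
Total independent sets = 38.

38


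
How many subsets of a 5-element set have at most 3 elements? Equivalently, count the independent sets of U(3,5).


Independent sets of U(3,5) are all subsets of size <= 3.
Count = C(5,0) + C(5,1) + C(5,2) + C(5,3)
     = 1 + 5 + 10 + 10
     = 26.

26


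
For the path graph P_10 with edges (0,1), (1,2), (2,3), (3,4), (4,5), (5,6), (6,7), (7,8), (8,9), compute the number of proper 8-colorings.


P(P_10, k) = k * (k-1)^(9).
P(8) = 8 * 7^9 = 8 * 40353607 = 322828856.

322828856


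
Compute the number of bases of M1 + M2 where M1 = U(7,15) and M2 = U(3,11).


Bases of a direct sum M1 + M2: |B| = |B(M1)| * |B(M2)|.
|B(U(7,15))| = C(15,7) = 6435.
|B(U(3,11))| = C(11,3) = 165.
Total bases = 6435 * 165 = 1061775.

1061775


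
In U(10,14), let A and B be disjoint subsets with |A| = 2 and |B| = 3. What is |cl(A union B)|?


|A union B| = 2 + 3 = 5 (disjoint).
In U(10,14), cl(S) = S if |S| < 10, else cl(S) = E.
Since 5 < 10, cl(A union B) = A union B.
|cl(A union B)| = 5.

5


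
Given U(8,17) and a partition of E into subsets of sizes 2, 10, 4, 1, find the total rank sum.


r(Ai) = min(|Ai|, 8) for each part.
Sum = min(2,8) + min(10,8) + min(4,8) + min(1,8)
    = 2 + 8 + 4 + 1
    = 15.

15


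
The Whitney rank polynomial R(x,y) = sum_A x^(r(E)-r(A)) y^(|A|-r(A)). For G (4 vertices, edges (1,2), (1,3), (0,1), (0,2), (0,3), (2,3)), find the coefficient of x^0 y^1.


R(x,y) = sum over A in 2^E of x^(r(E)-r(A)) * y^(|A|-r(A)).
G has 4 vertices, 6 edges. r(E) = 3.
Enumerate all 2^6 = 64 subsets.
Count subsets with r(E)-r(A)=0 and |A|-r(A)=1: 15.

15


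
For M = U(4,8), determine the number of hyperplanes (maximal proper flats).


Hyperplanes of U(4,8) are flats of rank 3.
In a uniform matroid, these are exactly the (3)-element subsets.
Count = (8 choose 3) = 56.

56


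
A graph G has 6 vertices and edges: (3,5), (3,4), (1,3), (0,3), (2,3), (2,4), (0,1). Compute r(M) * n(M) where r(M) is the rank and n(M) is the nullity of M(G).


r(M) = |V| - c = 6 - 1 = 5.
nullity = |E| - r(M) = 7 - 5 = 2.
Product = 5 * 2 = 10.

10


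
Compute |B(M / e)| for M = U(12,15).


Contracting e from U(12,15) gives U(11,14).
Bases of U(11,14) = C(14,11) = 14! / (11! * 3!) = 364.

364


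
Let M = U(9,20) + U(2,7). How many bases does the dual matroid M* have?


(M1+M2)* = M1* + M2*.
M1* = U(11,20), bases: C(20,11) = 167960.
M2* = U(5,7), bases: C(7,5) = 21.
|B(M*)| = 167960 * 21 = 3527160.

3527160


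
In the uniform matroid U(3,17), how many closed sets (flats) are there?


Flats of U(3,17): every subset of size < 3 is a flat, plus E itself.
Count = (17 choose 0) + (17 choose 1) + (17 choose 2) + 1
     = 1 + 17 + 136 + 1
     = 155.

155


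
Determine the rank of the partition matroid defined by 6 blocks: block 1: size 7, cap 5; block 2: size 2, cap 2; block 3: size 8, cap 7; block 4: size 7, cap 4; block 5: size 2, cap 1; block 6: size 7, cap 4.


Rank of a partition matroid = sum of min(|Si|, ci) for each block.
= min(7,5) + min(2,2) + min(8,7) + min(7,4) + min(2,1) + min(7,4)
= 5 + 2 + 7 + 4 + 1 + 4
= 23.

23


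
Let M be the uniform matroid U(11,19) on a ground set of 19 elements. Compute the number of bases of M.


Bases of U(11,19) are all 11-element subsets of the 19-element ground set.
Number of bases = C(19,11).
(19 choose 11) = 75582.

75582


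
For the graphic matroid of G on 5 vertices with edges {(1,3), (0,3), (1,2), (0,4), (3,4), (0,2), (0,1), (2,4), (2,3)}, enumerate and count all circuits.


A circuit in a graphic matroid = edge set of a simple cycle.
G has 5 vertices and 9 edges.
Enumerating all minimal edge subsets forming cycles...
Total circuits found: 22.

22


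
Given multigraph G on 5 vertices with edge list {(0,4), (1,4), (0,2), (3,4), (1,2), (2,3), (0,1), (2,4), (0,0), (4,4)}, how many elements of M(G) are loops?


In a graphic matroid, a loop is a self-loop edge (u,u) with rank 0.
Examining all 10 edges for self-loops...
Self-loops found: (0,0), (4,4)
Number of loops = 2.

2


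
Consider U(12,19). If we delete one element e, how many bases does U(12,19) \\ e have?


Deleting e from U(12,19) gives U(12,18) since n > r.
Bases of U(12,18) = C(18,12) = 18564.

18564


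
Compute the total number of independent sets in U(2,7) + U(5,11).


For a direct sum, |I(M1+M2)| = |I(M1)| * |I(M2)|.
|I(U(2,7))| = sum C(7,k) for k=0..2 = 29.
|I(U(5,11))| = sum C(11,k) for k=0..5 = 1024.
Total = 29 * 1024 = 29696.

29696


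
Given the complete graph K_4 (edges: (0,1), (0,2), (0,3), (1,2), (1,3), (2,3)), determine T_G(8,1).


T(K_4; x,y) = x^3 + 3x^2 + 4xy + 2x + y^3 + 3y^2 + 2y.
Substituting x=8, y=1:
= 512 + 192 + 32 + 16 + 1 + 3 + 2
= 758.

758


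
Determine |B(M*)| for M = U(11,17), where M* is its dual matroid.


The dual of U(r,n) is U(n-r, n) = U(6,17).
Bases of U(6,17) are all (6)-element subsets.
|B(M*)| = C(17,6) = 12376.

12376


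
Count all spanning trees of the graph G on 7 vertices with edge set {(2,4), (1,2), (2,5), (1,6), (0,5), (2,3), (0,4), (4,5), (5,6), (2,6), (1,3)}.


By Kirchhoff's matrix tree theorem, the number of spanning trees equals
the determinant of any cofactor of the Laplacian matrix L.
G has 7 vertices and 11 edges.
Computing the (6 x 6) cofactor determinant gives 144.

144


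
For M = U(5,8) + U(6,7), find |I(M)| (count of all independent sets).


For a direct sum, |I(M1+M2)| = |I(M1)| * |I(M2)|.
|I(U(5,8))| = sum C(8,k) for k=0..5 = 219.
|I(U(6,7))| = sum C(7,k) for k=0..6 = 127.
Total = 219 * 127 = 27813.

27813


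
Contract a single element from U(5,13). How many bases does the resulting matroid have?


Contracting e from U(5,13) gives U(4,12).
Bases of U(4,12) = (12 choose 4) = 495.

495


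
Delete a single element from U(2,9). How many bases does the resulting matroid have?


Deleting e from U(2,9) gives U(2,8) since n > r.
Bases of U(2,8) = C(8,2) = (8 * 7) / (1 * 2) = 28.

28


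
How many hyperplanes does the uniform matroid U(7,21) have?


Hyperplanes of U(7,21) are flats of rank 6.
In a uniform matroid, these are exactly the (6)-element subsets.
Count = C(21,6) = 21! / (6! * 15!) = 54264.

54264


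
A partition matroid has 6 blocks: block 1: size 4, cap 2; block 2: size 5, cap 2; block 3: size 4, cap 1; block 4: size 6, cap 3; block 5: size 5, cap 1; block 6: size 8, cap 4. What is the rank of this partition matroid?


Rank of a partition matroid = sum of min(|Si|, ci) for each block.
= min(4,2) + min(5,2) + min(4,1) + min(6,3) + min(5,1) + min(8,4)
= 2 + 2 + 1 + 3 + 1 + 4
= 13.

13


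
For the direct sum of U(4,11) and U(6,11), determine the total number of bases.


Bases of a direct sum M1 + M2: |B| = |B(M1)| * |B(M2)|.
|B(U(4,11))| = C(11,4) = 330.
|B(U(6,11))| = C(11,6) = 462.
Total bases = 330 * 462 = 152460.

152460


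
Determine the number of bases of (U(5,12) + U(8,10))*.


(M1+M2)* = M1* + M2*.
M1* = U(7,12), bases: C(12,7) = 792.
M2* = U(2,10), bases: C(10,2) = 45.
|B(M*)| = 792 * 45 = 35640.

35640


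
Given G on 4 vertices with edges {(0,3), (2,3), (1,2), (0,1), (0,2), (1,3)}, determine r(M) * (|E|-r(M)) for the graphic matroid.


r(M) = |V| - c = 4 - 1 = 3.
nullity = |E| - r(M) = 6 - 3 = 3.
Product = 3 * 3 = 9.

9


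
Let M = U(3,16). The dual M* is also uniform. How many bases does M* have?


The dual of U(r,n) is U(n-r, n) = U(13,16).
Bases of U(13,16) are all (13)-element subsets.
|B(M*)| = C(16,13) = 560.

560


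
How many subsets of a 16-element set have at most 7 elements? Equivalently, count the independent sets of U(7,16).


Independent sets of U(7,16) are all subsets of size <= 7.
Count = (16 choose 0) + (16 choose 1) + (16 choose 2) + (16 choose 3) + (16 choose 4) + (16 choose 5) + (16 choose 6) + (16 choose 7)
     = 1 + 16 + 120 + 560 + 1820 + 4368 + 8008 + 11440
     = 26333.

26333


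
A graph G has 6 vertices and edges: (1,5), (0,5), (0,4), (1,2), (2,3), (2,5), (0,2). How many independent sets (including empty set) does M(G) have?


An independent set in a graphic matroid is an acyclic edge subset.
G has 6 vertices and 7 edges.
Enumerate all 2^7 = 128 subsets, checking for acyclicity.
Total independent sets = 96.

96


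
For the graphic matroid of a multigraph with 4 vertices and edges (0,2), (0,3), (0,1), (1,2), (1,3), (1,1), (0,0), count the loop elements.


In a graphic matroid, a loop is a self-loop edge (u,u) with rank 0.
Examining all 7 edges for self-loops...
Self-loops found: (1,1), (0,0)
Number of loops = 2.

2


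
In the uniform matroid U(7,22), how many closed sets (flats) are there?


Flats of U(7,22): every subset of size < 7 is a flat, plus E itself.
Count = (22 choose 0) + (22 choose 1) + (22 choose 2) + (22 choose 3) + (22 choose 4) + (22 choose 5) + (22 choose 6) + 1
     = 1 + 22 + 231 + 1540 + 7315 + 26334 + 74613 + 1
     = 110057.

110057


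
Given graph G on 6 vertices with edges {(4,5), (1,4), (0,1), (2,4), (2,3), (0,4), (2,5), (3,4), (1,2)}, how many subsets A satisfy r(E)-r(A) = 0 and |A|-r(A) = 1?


R(x,y) = sum over A in 2^E of x^(r(E)-r(A)) * y^(|A|-r(A)).
G has 6 vertices, 9 edges. r(E) = 5.
Enumerate all 2^9 = 512 subsets.
Count subsets with r(E)-r(A)=0 and |A|-r(A)=1: 61.

61


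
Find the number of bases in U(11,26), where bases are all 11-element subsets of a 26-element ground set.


Bases of U(11,26) are all 11-element subsets of the 26-element ground set.
Number of bases = C(26,11).
(26 choose 11) = 7726160.

7726160


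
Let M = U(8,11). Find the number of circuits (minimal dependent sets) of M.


In U(8,11), circuits are the (9)-element subsets.
Any set of 9 elements is dependent, and removing any one element gives
an independent set of size 8, so it is a minimal dependent set.
Number of circuits = (11 choose 9) = 55.

55


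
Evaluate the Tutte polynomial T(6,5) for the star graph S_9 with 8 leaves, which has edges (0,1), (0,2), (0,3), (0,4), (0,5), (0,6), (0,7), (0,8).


A star on 9 vertices is a tree with 8 edges.
T(x,y) = x^(8) for any tree.
T(6,5) = 6^8 = 1679616.

1679616


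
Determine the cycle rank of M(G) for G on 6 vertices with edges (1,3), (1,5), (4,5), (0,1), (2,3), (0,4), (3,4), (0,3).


Cycle rank (nullity) = |E| - r(M) = |E| - (|V| - c).
|E| = 8, |V| = 6, c = 1.
Nullity = 8 - (6 - 1) = 8 - 5 = 3.

3


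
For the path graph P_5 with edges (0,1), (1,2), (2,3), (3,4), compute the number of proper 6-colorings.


P(P_5, k) = k * (k-1)^(4).
P(6) = 6 * 5^4 = 6 * 625 = 3750.

3750


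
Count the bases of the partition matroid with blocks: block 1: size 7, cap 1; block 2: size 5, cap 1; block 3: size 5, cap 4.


A basis picks exactly ci elements from block i.
Number of bases = product of C(|Si|, ci).
= C(7,1) * C(5,1) * C(5,4)
= 7 * 5 * 5
= 175.

175


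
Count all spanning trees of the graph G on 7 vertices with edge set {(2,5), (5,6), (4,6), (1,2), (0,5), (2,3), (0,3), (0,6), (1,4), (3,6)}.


By Kirchhoff's matrix tree theorem, the number of spanning trees equals
the determinant of any cofactor of the Laplacian matrix L.
G has 7 vertices and 10 edges.
Computing the (6 x 6) cofactor determinant gives 93.

93


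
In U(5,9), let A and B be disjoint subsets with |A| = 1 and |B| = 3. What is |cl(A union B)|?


|A union B| = 1 + 3 = 4 (disjoint).
In U(5,9), cl(S) = S if |S| < 5, else cl(S) = E.
Since 4 < 5, cl(A union B) = A union B.
|cl(A union B)| = 4.

4


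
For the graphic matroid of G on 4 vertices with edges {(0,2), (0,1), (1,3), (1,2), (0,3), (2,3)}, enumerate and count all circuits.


A circuit in a graphic matroid = edge set of a simple cycle.
G has 4 vertices and 6 edges.
Enumerating all minimal edge subsets forming cycles...
Total circuits found: 7.

7


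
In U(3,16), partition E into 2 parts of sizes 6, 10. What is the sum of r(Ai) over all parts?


r(Ai) = min(|Ai|, 3) for each part.
Sum = min(6,3) + min(10,3)
    = 3 + 3
    = 6.

6


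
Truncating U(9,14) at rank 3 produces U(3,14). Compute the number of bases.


Truncating U(9,14) to rank 3 gives U(3,14).
Bases of U(3,14) are all 3-element subsets of 14 elements.
Number of bases = (14 choose 3) = 364.

364


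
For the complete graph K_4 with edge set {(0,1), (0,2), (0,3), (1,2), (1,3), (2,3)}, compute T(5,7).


T(K_4; x,y) = x^3 + 3x^2 + 4xy + 2x + y^3 + 3y^2 + 2y.
Substituting x=5, y=7:
= 125 + 75 + 140 + 10 + 343 + 147 + 14
= 854.

854


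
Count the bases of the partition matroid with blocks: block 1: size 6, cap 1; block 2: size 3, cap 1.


A basis picks exactly ci elements from block i.
Number of bases = product of C(|Si|, ci).
= C(6,1) * C(3,1)
= 6 * 3
= 18.

18


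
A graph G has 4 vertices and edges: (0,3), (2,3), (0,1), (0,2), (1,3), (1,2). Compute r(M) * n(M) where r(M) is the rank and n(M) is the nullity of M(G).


r(M) = |V| - c = 4 - 1 = 3.
nullity = |E| - r(M) = 6 - 3 = 3.
Product = 3 * 3 = 9.

9


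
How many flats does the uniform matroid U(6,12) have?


Flats of U(6,12): every subset of size < 6 is a flat, plus E itself.
Count = C(12,0) + C(12,1) + C(12,2) + C(12,3) + C(12,4) + C(12,5) + 1
     = 1 + 12 + 66 + 220 + 495 + 792 + 1
     = 1587.

1587


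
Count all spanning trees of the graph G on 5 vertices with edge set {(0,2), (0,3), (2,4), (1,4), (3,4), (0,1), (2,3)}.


By Kirchhoff's matrix tree theorem, the number of spanning trees equals
the determinant of any cofactor of the Laplacian matrix L.
G has 5 vertices and 7 edges.
Computing the (4 x 4) cofactor determinant gives 24.

24


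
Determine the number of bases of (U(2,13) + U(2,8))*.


(M1+M2)* = M1* + M2*.
M1* = U(11,13), bases: C(13,11) = 78.
M2* = U(6,8), bases: C(8,6) = 28.
|B(M*)| = 78 * 28 = 2184.

2184


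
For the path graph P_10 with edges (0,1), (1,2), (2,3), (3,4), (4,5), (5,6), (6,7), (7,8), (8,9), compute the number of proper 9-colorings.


P(P_10, k) = k * (k-1)^(9).
P(9) = 9 * 8^9 = 9 * 134217728 = 1207959552.

1207959552


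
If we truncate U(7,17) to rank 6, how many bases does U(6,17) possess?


Truncating U(7,17) to rank 6 gives U(6,17).
Bases of U(6,17) are all 6-element subsets of 17 elements.
Number of bases = C(17,6) = 17! / (6! * 11!) = 12376.

12376


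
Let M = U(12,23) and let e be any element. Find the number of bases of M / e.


Contracting e from U(12,23) gives U(11,22).
Bases of U(11,22) = (22 choose 11) = 705432.

705432


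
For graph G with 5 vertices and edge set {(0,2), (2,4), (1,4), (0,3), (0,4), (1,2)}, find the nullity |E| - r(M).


Cycle rank (nullity) = |E| - r(M) = |E| - (|V| - c).
|E| = 6, |V| = 5, c = 1.
Nullity = 6 - (5 - 1) = 6 - 4 = 2.

2


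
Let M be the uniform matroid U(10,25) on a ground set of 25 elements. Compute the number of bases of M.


Bases of U(10,25) are all 10-element subsets of the 25-element ground set.
Number of bases = C(25,10).
C(25,10) = 3268760.

3268760


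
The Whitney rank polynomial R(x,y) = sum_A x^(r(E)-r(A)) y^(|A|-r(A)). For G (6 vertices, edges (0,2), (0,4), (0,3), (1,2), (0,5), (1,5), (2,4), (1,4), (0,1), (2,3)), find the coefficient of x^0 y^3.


R(x,y) = sum over A in 2^E of x^(r(E)-r(A)) * y^(|A|-r(A)).
G has 6 vertices, 10 edges. r(E) = 5.
Enumerate all 2^10 = 1024 subsets.
Count subsets with r(E)-r(A)=0 and |A|-r(A)=3: 43.

43


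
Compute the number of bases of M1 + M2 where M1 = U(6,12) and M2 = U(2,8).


Bases of a direct sum M1 + M2: |B| = |B(M1)| * |B(M2)|.
|B(U(6,12))| = C(12,6) = 924.
|B(U(2,8))| = C(8,2) = 28.
Total bases = 924 * 28 = 25872.

25872


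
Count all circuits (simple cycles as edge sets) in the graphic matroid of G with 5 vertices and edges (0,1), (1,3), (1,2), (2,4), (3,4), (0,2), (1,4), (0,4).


A circuit in a graphic matroid = edge set of a simple cycle.
G has 5 vertices and 8 edges.
Enumerating all minimal edge subsets forming cycles...
Total circuits found: 12.

12


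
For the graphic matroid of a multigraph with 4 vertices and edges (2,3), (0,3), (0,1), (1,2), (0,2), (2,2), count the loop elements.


In a graphic matroid, a loop is a self-loop edge (u,u) with rank 0.
Examining all 6 edges for self-loops...
Self-loops found: (2,2)
Number of loops = 1.

1


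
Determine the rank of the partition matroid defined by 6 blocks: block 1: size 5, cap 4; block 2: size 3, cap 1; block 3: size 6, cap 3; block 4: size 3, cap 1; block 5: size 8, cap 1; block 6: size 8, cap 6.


Rank of a partition matroid = sum of min(|Si|, ci) for each block.
= min(5,4) + min(3,1) + min(6,3) + min(3,1) + min(8,1) + min(8,6)
= 4 + 1 + 3 + 1 + 1 + 6
= 16.

16


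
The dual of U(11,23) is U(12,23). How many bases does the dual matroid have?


The dual of U(r,n) is U(n-r, n) = U(12,23).
Bases of U(12,23) are all (12)-element subsets.
|B(M*)| = C(23,12) = 1352078.

1352078


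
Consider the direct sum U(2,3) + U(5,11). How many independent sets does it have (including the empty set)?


For a direct sum, |I(M1+M2)| = |I(M1)| * |I(M2)|.
|I(U(2,3))| = sum C(3,k) for k=0..2 = 7.
|I(U(5,11))| = sum C(11,k) for k=0..5 = 1024.
Total = 7 * 1024 = 7168.

7168


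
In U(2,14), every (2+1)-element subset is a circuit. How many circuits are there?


In U(2,14), circuits are the (3)-element subsets.
Any set of 3 elements is dependent, and removing any one element gives
an independent set of size 2, so it is a minimal dependent set.
Number of circuits = (14 choose 3) = 364.

364


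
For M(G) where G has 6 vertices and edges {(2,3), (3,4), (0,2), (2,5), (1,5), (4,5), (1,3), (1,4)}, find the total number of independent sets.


An independent set in a graphic matroid is an acyclic edge subset.
G has 6 vertices and 8 edges.
Enumerate all 2^8 = 256 subsets, checking for acyclicity.
Total independent sets = 172.

172


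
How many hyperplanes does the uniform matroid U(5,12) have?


Hyperplanes of U(5,12) are flats of rank 4.
In a uniform matroid, these are exactly the (4)-element subsets.
Count = C(12,4) = (12 * 11 * 10 * 9) / (1 * 2 * 3 * 4) = 495.

495


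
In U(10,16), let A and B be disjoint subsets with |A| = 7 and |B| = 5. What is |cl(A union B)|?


|A union B| = 7 + 5 = 12 (disjoint).
In U(10,16), cl(S) = S if |S| < 10, else cl(S) = E.
Since 12 >= 10, cl(A union B) = E.
|cl(A union B)| = 16.

16


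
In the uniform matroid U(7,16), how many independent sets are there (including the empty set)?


Independent sets of U(7,16) are all subsets of size <= 7.
Count = (16 choose 0) + (16 choose 1) + (16 choose 2) + (16 choose 3) + (16 choose 4) + (16 choose 5) + (16 choose 6) + (16 choose 7)
     = 1 + 16 + 120 + 560 + 1820 + 4368 + 8008 + 11440
     = 26333.

26333


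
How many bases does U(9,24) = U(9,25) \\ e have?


Deleting e from U(9,25) gives U(9,24) since n > r.
Bases of U(9,24) = (24 choose 9) = 1307504.

1307504


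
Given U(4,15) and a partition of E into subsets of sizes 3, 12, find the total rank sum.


r(Ai) = min(|Ai|, 4) for each part.
Sum = min(3,4) + min(12,4)
    = 3 + 4
    = 7.

7


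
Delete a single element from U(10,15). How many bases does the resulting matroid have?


Deleting e from U(10,15) gives U(10,14) since n > r.
Bases of U(10,14) = C(14,10) = 1001.

1001


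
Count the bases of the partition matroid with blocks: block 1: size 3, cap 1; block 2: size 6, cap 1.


A basis picks exactly ci elements from block i.
Number of bases = product of C(|Si|, ci).
= C(3,1) * C(6,1)
= 3 * 6
= 18.

18


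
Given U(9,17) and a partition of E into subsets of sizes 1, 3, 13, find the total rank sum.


r(Ai) = min(|Ai|, 9) for each part.
Sum = min(1,9) + min(3,9) + min(13,9)
    = 1 + 3 + 9
    = 13.

13


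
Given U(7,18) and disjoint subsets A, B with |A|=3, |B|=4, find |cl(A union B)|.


|A union B| = 3 + 4 = 7 (disjoint).
In U(7,18), cl(S) = S if |S| < 7, else cl(S) = E.
Since 7 >= 7, cl(A union B) = E.
|cl(A union B)| = 18.

18


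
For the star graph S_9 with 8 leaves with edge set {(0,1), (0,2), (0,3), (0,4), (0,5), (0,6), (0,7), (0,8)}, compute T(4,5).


A star on 9 vertices is a tree with 8 edges.
T(x,y) = x^(8) for any tree.
T(4,5) = 4^8 = 65536.

65536


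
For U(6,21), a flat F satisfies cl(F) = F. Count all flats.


Flats of U(6,21): every subset of size < 6 is a flat, plus E itself.
Count = C(21,0) + C(21,1) + C(21,2) + C(21,3) + C(21,4) + C(21,5) + 1
     = 1 + 21 + 210 + 1330 + 5985 + 20349 + 1
     = 27897.

27897


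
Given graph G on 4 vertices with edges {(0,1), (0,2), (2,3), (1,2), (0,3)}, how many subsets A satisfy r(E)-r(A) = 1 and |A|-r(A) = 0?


R(x,y) = sum over A in 2^E of x^(r(E)-r(A)) * y^(|A|-r(A)).
G has 4 vertices, 5 edges. r(E) = 3.
Enumerate all 2^5 = 32 subsets.
Count subsets with r(E)-r(A)=1 and |A|-r(A)=0: 10.

10


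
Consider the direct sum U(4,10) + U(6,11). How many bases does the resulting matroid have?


Bases of a direct sum M1 + M2: |B| = |B(M1)| * |B(M2)|.
|B(U(4,10))| = C(10,4) = 210.
|B(U(6,11))| = C(11,6) = 462.
Total bases = 210 * 462 = 97020.

97020


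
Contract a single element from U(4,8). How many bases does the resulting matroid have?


Contracting e from U(4,8) gives U(3,7).
Bases of U(3,7) = C(7,3) = (7 * 6 * 5) / (1 * 2 * 3) = 35.

35


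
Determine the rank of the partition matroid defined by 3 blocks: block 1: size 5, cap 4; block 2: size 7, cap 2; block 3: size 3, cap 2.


Rank of a partition matroid = sum of min(|Si|, ci) for each block.
= min(5,4) + min(7,2) + min(3,2)
= 4 + 2 + 2
= 8.

8


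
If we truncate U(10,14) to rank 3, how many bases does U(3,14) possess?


Truncating U(10,14) to rank 3 gives U(3,14).
Bases of U(3,14) are all 3-element subsets of 14 elements.
Number of bases = (14 choose 3) = 364.

364


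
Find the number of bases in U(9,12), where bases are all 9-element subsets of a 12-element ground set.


Bases of U(9,12) are all 9-element subsets of the 12-element ground set.
Number of bases = C(12,9).
(12 choose 9) = 220.

220


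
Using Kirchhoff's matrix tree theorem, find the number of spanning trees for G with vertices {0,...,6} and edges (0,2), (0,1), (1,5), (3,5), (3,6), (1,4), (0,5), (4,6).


By Kirchhoff's matrix tree theorem, the number of spanning trees equals
the determinant of any cofactor of the Laplacian matrix L.
G has 7 vertices and 8 edges.
Computing the (6 x 6) cofactor determinant gives 14.

14


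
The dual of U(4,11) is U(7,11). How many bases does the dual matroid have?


The dual of U(r,n) is U(n-r, n) = U(7,11).
Bases of U(7,11) are all (7)-element subsets.
|B(M*)| = (11 choose 7) = 330.

330


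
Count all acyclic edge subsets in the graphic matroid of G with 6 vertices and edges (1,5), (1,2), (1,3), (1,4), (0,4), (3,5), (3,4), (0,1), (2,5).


An independent set in a graphic matroid is an acyclic edge subset.
G has 6 vertices and 9 edges.
Enumerate all 2^9 = 512 subsets, checking for acyclicity.
Total independent sets = 280.

280


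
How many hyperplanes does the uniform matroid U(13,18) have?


Hyperplanes of U(13,18) are flats of rank 12.
In a uniform matroid, these are exactly the (12)-element subsets.
Count = C(18,12) = 18564.

18564


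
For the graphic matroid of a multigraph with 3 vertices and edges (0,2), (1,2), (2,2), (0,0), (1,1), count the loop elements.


In a graphic matroid, a loop is a self-loop edge (u,u) with rank 0.
Examining all 5 edges for self-loops...
Self-loops found: (2,2), (0,0), (1,1)
Number of loops = 3.

3


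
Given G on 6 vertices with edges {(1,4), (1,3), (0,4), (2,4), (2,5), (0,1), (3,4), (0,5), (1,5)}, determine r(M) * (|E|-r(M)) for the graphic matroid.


r(M) = |V| - c = 6 - 1 = 5.
nullity = |E| - r(M) = 9 - 5 = 4.
Product = 5 * 4 = 20.

20


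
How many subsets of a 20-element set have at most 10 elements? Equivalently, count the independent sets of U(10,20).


Independent sets of U(10,20) are all subsets of size <= 10.
Count = (20 choose 0) + (20 choose 1) + (20 choose 2) + (20 choose 3) + (20 choose 4) + (20 choose 5) + (20 choose 6) + (20 choose 7) + (20 choose 8) + (20 choose 9) + (20 choose 10)
     = 1 + 20 + 190 + 1140 + 4845 + 15504 + 38760 + 77520 + 125970 + 167960 + 184756
     = 616666.

616666


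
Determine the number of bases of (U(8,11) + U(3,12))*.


(M1+M2)* = M1* + M2*.
M1* = U(3,11), bases: C(11,3) = 165.
M2* = U(9,12), bases: C(12,9) = 220.
|B(M*)| = 165 * 220 = 36300.

36300


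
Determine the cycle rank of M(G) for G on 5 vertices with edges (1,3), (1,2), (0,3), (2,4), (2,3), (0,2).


Cycle rank (nullity) = |E| - r(M) = |E| - (|V| - c).
|E| = 6, |V| = 5, c = 1.
Nullity = 6 - (5 - 1) = 6 - 4 = 2.

2


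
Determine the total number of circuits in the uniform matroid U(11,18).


In U(11,18), circuits are the (12)-element subsets.
Any set of 12 elements is dependent, and removing any one element gives
an independent set of size 11, so it is a minimal dependent set.
Number of circuits = (18 choose 12) = 18564.

18564


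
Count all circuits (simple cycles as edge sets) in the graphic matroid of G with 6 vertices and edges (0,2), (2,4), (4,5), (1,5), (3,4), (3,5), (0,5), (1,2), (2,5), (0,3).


A circuit in a graphic matroid = edge set of a simple cycle.
G has 6 vertices and 10 edges.
Enumerating all minimal edge subsets forming cycles...
Total circuits found: 20.

20


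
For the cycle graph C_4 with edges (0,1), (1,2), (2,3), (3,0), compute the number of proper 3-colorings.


P(C_4, k) = (k-1)^4 + (-1)^4*(k-1).
P(3) = (2)^4 + 2
= 16 + 2 = 18.

18


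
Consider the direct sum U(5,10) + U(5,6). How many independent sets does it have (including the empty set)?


For a direct sum, |I(M1+M2)| = |I(M1)| * |I(M2)|.
|I(U(5,10))| = sum C(10,k) for k=0..5 = 638.
|I(U(5,6))| = sum C(6,k) for k=0..5 = 63.
Total = 638 * 63 = 40194.

40194


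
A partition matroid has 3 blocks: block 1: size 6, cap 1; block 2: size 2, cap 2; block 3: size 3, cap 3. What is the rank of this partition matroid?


Rank of a partition matroid = sum of min(|Si|, ci) for each block.
= min(6,1) + min(2,2) + min(3,3)
= 1 + 2 + 3
= 6.

6


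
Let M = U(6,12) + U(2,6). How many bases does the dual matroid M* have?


(M1+M2)* = M1* + M2*.
M1* = U(6,12), bases: C(12,6) = 924.
M2* = U(4,6), bases: C(6,4) = 15.
|B(M*)| = 924 * 15 = 13860.

13860


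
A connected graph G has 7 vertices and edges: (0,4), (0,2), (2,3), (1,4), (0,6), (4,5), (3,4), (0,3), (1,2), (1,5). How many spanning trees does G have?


By Kirchhoff's matrix tree theorem, the number of spanning trees equals
the determinant of any cofactor of the Laplacian matrix L.
G has 7 vertices and 10 edges.
Computing the (6 x 6) cofactor determinant gives 64.

64


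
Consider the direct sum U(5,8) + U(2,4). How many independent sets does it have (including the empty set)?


For a direct sum, |I(M1+M2)| = |I(M1)| * |I(M2)|.
|I(U(5,8))| = sum C(8,k) for k=0..5 = 219.
|I(U(2,4))| = sum C(4,k) for k=0..2 = 11.
Total = 219 * 11 = 2409.

2409


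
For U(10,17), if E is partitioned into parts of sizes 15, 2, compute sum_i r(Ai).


r(Ai) = min(|Ai|, 10) for each part.
Sum = min(15,10) + min(2,10)
    = 10 + 2
    = 12.

12


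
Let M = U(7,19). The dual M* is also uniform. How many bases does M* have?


The dual of U(r,n) is U(n-r, n) = U(12,19).
Bases of U(12,19) are all (12)-element subsets.
|B(M*)| = C(19,12) = 50388.

50388


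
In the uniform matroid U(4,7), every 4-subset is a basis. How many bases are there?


Bases of U(4,7) are all 4-element subsets of the 7-element ground set.
Number of bases = C(7,4).
C(7,4) = (7 * 6 * 5 * 4) / (1 * 2 * 3 * 4) = 35.

35


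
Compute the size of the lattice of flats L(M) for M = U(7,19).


Flats of U(7,19): every subset of size < 7 is a flat, plus E itself.
Count = C(19,0) + C(19,1) + C(19,2) + C(19,3) + C(19,4) + C(19,5) + C(19,6) + 1
     = 1 + 19 + 171 + 969 + 3876 + 11628 + 27132 + 1
     = 43797.

43797


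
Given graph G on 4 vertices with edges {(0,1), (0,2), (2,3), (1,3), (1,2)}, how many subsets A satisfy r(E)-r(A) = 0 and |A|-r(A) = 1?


R(x,y) = sum over A in 2^E of x^(r(E)-r(A)) * y^(|A|-r(A)).
G has 4 vertices, 5 edges. r(E) = 3.
Enumerate all 2^5 = 32 subsets.
Count subsets with r(E)-r(A)=0 and |A|-r(A)=1: 5.

5


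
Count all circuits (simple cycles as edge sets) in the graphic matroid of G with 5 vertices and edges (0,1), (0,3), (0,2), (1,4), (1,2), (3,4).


A circuit in a graphic matroid = edge set of a simple cycle.
G has 5 vertices and 6 edges.
Enumerating all minimal edge subsets forming cycles...
Total circuits found: 3.

3


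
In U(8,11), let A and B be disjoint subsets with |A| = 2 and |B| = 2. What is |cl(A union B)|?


|A union B| = 2 + 2 = 4 (disjoint).
In U(8,11), cl(S) = S if |S| < 8, else cl(S) = E.
Since 4 < 8, cl(A union B) = A union B.
|cl(A union B)| = 4.

4


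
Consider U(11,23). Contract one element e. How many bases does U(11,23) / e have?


Contracting e from U(11,23) gives U(10,22).
Bases of U(10,22) = C(22,10) = 646646.

646646


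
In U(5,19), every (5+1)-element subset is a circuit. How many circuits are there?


In U(5,19), circuits are the (6)-element subsets.
Any set of 6 elements is dependent, and removing any one element gives
an independent set of size 5, so it is a minimal dependent set.
Number of circuits = (19 choose 6) = 27132.

27132


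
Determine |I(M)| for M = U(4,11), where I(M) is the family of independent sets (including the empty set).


Independent sets of U(4,11) are all subsets of size <= 4.
Count = (11 choose 0) + (11 choose 1) + (11 choose 2) + (11 choose 3) + (11 choose 4)
     = 1 + 11 + 55 + 165 + 330
     = 562.

562


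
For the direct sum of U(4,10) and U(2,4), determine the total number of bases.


Bases of a direct sum M1 + M2: |B| = |B(M1)| * |B(M2)|.
|B(U(4,10))| = C(10,4) = 210.
|B(U(2,4))| = C(4,2) = 6.
Total bases = 210 * 6 = 1260.

1260


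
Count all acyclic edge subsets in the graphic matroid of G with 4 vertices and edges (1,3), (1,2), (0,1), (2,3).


An independent set in a graphic matroid is an acyclic edge subset.
G has 4 vertices and 4 edges.
Enumerate all 2^4 = 16 subsets, checking for acyclicity.
Total independent sets = 14.

14


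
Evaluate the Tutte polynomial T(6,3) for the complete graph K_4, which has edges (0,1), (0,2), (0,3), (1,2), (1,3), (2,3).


T(K_4; x,y) = x^3 + 3x^2 + 4xy + 2x + y^3 + 3y^2 + 2y.
Substituting x=6, y=3:
= 216 + 108 + 72 + 12 + 27 + 27 + 6
= 468.

468


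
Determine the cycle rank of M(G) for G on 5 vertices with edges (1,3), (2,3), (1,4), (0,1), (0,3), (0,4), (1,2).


Cycle rank (nullity) = |E| - r(M) = |E| - (|V| - c).
|E| = 7, |V| = 5, c = 1.
Nullity = 7 - (5 - 1) = 7 - 4 = 3.

3


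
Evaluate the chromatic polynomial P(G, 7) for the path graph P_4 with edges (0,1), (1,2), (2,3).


P(P_4, k) = k * (k-1)^(3).
P(7) = 7 * 6^3 = 7 * 216 = 1512.

1512


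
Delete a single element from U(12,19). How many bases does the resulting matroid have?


Deleting e from U(12,19) gives U(12,18) since n > r.
Bases of U(12,18) = (18 choose 12) = 18564.

18564


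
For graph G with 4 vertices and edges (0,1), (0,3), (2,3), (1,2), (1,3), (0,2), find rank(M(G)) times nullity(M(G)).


r(M) = |V| - c = 4 - 1 = 3.
nullity = |E| - r(M) = 6 - 3 = 3.
Product = 3 * 3 = 9.

9


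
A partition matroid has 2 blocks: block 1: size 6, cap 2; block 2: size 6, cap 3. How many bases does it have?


A basis picks exactly ci elements from block i.
Number of bases = product of C(|Si|, ci).
= C(6,2) * C(6,3)
= 15 * 20
= 300.

300


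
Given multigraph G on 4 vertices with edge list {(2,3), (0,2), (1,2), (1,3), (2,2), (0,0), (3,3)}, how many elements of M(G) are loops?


In a graphic matroid, a loop is a self-loop edge (u,u) with rank 0.
Examining all 7 edges for self-loops...
Self-loops found: (2,2), (0,0), (3,3)
Number of loops = 3.

3


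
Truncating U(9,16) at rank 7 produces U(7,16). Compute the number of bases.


Truncating U(9,16) to rank 7 gives U(7,16).
Bases of U(7,16) are all 7-element subsets of 16 elements.
Number of bases = (16 choose 7) = 11440.

11440


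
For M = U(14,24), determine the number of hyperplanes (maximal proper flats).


Hyperplanes of U(14,24) are flats of rank 13.
In a uniform matroid, these are exactly the (13)-element subsets.
Count = C(24,13) = 2496144.

2496144


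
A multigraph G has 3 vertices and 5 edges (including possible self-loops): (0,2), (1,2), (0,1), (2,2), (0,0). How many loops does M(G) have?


In a graphic matroid, a loop is a self-loop edge (u,u) with rank 0.
Examining all 5 edges for self-loops...
Self-loops found: (2,2), (0,0)
Number of loops = 2.

2


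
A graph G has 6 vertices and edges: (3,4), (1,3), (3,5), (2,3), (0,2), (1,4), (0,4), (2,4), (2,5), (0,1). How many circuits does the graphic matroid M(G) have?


A circuit in a graphic matroid = edge set of a simple cycle.
G has 6 vertices and 10 edges.
Enumerating all minimal edge subsets forming cycles...
Total circuits found: 21.

21


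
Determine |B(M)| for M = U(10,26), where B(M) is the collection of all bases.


Bases of U(10,26) are all 10-element subsets of the 26-element ground set.
Number of bases = C(26,10).
(26 choose 10) = 5311735.

5311735


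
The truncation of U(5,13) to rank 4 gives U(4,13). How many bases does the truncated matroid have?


Truncating U(5,13) to rank 4 gives U(4,13).
Bases of U(4,13) are all 4-element subsets of 13 elements.
Number of bases = C(13,4) = 13! / (4! * 9!) = 715.

715


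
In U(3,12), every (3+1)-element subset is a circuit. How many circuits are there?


In U(3,12), circuits are the (4)-element subsets.
Any set of 4 elements is dependent, and removing any one element gives
an independent set of size 3, so it is a minimal dependent set.
Number of circuits = (12 choose 4) = 495.

495


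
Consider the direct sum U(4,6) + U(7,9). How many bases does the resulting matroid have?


Bases of a direct sum M1 + M2: |B| = |B(M1)| * |B(M2)|.
|B(U(4,6))| = C(6,4) = 15.
|B(U(7,9))| = C(9,7) = 36.
Total bases = 15 * 36 = 540.

540


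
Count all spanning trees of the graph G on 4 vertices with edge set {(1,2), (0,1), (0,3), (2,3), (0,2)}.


By Kirchhoff's matrix tree theorem, the number of spanning trees equals
the determinant of any cofactor of the Laplacian matrix L.
G has 4 vertices and 5 edges.
Computing the (3 x 3) cofactor determinant gives 8.

8


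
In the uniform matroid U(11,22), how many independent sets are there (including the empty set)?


Independent sets of U(11,22) are all subsets of size <= 11.
Count = (22 choose 0) + (22 choose 1) + (22 choose 2) + (22 choose 3) + (22 choose 4) + (22 choose 5) + (22 choose 6) + (22 choose 7) + (22 choose 8) + (22 choose 9) + (22 choose 10) + (22 choose 11)
     = 1 + 22 + 231 + 1540 + 7315 + 26334 + 74613 + 170544 + 319770 + 497420 + 646646 + 705432
     = 2449868.

2449868


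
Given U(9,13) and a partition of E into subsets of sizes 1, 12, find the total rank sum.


r(Ai) = min(|Ai|, 9) for each part.
Sum = min(1,9) + min(12,9)
    = 1 + 9
    = 10.

10


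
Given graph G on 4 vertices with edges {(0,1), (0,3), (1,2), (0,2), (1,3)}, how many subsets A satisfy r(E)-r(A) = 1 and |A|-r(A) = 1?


R(x,y) = sum over A in 2^E of x^(r(E)-r(A)) * y^(|A|-r(A)).
G has 4 vertices, 5 edges. r(E) = 3.
Enumerate all 2^5 = 32 subsets.
Count subsets with r(E)-r(A)=1 and |A|-r(A)=1: 2.

2


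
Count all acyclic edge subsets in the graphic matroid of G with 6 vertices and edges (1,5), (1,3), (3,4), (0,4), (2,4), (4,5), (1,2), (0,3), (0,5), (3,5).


An independent set in a graphic matroid is an acyclic edge subset.
G has 6 vertices and 10 edges.
Enumerate all 2^10 = 1024 subsets, checking for acyclicity.
Total independent sets = 454.

454


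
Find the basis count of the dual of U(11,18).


The dual of U(r,n) is U(n-r, n) = U(7,18).
Bases of U(7,18) are all (7)-element subsets.
|B(M*)| = C(18,7) = 18! / (7! * 11!) = 31824.

31824


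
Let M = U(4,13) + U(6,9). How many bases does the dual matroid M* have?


(M1+M2)* = M1* + M2*.
M1* = U(9,13), bases: C(13,9) = 715.
M2* = U(3,9), bases: C(9,3) = 84.
|B(M*)| = 715 * 84 = 60060.

60060


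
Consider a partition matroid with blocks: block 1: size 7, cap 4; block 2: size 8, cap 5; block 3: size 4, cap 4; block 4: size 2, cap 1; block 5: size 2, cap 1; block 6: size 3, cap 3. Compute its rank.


Rank of a partition matroid = sum of min(|Si|, ci) for each block.
= min(7,4) + min(8,5) + min(4,4) + min(2,1) + min(2,1) + min(3,3)
= 4 + 5 + 4 + 1 + 1 + 3
= 18.

18


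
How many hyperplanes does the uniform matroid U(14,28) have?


Hyperplanes of U(14,28) are flats of rank 13.
In a uniform matroid, these are exactly the (13)-element subsets.
Count = C(28,13) = 37442160.

37442160


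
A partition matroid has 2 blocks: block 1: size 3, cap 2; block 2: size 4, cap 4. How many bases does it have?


A basis picks exactly ci elements from block i.
Number of bases = product of C(|Si|, ci).
= C(3,2) * C(4,4)
= 3 * 1
= 3.

3


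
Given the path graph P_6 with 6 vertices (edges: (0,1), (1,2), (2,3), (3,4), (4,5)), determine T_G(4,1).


A path on 6 vertices is a tree with 5 edges.
T(x,y) = x^(5) for any tree.
T(4,1) = 4^5 = 1024.

1024


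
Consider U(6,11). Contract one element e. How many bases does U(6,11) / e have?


Contracting e from U(6,11) gives U(5,10).
Bases of U(5,10) = C(10,5) = 252.

252


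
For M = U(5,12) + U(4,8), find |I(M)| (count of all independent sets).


For a direct sum, |I(M1+M2)| = |I(M1)| * |I(M2)|.
|I(U(5,12))| = sum C(12,k) for k=0..5 = 1586.
|I(U(4,8))| = sum C(8,k) for k=0..4 = 163.
Total = 1586 * 163 = 258518.

258518


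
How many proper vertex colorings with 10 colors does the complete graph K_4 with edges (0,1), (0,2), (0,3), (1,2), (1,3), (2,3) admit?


P(K_4, k) = k(k-1)(k-2)...(k-3).
P(10) = (10) * (9) * (8) * (7) = 5040.

5040


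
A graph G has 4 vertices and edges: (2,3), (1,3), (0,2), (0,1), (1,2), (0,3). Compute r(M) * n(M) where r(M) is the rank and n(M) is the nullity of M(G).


r(M) = |V| - c = 4 - 1 = 3.
nullity = |E| - r(M) = 6 - 3 = 3.
Product = 3 * 3 = 9.

9


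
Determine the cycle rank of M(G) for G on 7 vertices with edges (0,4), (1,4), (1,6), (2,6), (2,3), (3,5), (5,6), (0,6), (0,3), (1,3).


Cycle rank (nullity) = |E| - r(M) = |E| - (|V| - c).
|E| = 10, |V| = 7, c = 1.
Nullity = 10 - (7 - 1) = 10 - 6 = 4.

4


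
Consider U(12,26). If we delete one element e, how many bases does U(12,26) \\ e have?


Deleting e from U(12,26) gives U(12,25) since n > r.
Bases of U(12,25) = (25 choose 12) = 5200300.

5200300
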